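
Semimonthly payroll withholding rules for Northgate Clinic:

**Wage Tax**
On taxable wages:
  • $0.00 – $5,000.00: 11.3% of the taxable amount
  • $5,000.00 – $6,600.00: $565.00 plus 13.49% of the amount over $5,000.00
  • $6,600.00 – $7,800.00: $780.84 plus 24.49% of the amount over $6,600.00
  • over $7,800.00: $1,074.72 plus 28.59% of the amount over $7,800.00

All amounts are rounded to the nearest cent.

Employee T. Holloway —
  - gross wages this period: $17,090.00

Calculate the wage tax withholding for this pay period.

$3,730.73

Wage Tax: taxable = $17,090.00
  $1,074.72 + 28.59% × ($17,090.00 − $7,800.00) = $1,074.72 + 28.59% × $9,290.00 = $3,730.73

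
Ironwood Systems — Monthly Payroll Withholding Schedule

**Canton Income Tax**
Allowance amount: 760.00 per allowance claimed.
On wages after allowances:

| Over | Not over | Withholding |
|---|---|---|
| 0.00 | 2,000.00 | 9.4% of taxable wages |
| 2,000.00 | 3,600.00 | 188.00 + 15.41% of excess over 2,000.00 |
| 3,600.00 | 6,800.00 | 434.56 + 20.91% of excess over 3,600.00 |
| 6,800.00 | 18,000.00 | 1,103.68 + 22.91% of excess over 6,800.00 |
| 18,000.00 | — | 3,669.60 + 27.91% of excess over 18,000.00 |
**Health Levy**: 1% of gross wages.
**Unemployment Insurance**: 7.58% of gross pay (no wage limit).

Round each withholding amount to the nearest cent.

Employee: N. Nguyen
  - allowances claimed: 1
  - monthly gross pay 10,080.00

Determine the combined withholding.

2,545.87

Canton Income Tax: taxable = 10,080.00 − 1×760.00 = 9,320.00
  1,103.68 + 22.91% × (9,320.00 − 6,800.00) = 1,103.68 + 22.91% × 2,520.00 = 1,681.01
Health Levy: 1% × 10,080.00 = 100.80
Unemployment Insurance: 7.58% × 10,080.00 = 764.06
Total: 1,681.01 + 100.80 + 764.06 = 2,545.87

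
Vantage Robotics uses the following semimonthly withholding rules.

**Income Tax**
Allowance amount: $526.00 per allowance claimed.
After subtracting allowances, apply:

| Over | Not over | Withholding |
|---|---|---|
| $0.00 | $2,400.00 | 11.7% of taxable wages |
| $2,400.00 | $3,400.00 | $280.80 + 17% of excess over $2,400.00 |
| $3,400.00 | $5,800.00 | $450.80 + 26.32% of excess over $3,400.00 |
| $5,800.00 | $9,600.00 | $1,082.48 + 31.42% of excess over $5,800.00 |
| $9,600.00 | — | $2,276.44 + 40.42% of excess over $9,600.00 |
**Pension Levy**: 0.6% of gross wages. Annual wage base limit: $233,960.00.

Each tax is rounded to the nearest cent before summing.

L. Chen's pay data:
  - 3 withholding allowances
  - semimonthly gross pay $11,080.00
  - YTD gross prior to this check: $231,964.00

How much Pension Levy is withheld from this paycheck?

$11.98

Pension Levy: cap $233,960.00 − YTD $231,964.00 = $1,996.00 subject; 0.6% × $1,996.00 = $11.98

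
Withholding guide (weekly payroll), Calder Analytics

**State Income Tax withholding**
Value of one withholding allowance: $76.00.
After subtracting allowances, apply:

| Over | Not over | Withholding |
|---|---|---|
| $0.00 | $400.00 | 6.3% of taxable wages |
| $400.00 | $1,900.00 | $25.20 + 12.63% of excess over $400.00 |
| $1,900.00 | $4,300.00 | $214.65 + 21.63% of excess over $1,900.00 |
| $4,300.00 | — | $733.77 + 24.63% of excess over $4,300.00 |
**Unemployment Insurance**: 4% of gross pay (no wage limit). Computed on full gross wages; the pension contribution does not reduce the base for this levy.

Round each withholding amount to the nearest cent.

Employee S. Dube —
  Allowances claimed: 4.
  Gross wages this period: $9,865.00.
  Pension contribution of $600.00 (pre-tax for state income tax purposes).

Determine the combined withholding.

$2,276.37

State Income Tax: taxable = $9,865.00 − $600.00 − 4×$76.00 = $8,961.00
  $733.77 + 24.63% × ($8,961.00 − $4,300.00) = $733.77 + 24.63% × $4,661.00 = $1,881.77
Unemployment Insurance: 4% × $9,865.00 = $394.60
Total: $1,881.77 + $394.60 = $2,276.37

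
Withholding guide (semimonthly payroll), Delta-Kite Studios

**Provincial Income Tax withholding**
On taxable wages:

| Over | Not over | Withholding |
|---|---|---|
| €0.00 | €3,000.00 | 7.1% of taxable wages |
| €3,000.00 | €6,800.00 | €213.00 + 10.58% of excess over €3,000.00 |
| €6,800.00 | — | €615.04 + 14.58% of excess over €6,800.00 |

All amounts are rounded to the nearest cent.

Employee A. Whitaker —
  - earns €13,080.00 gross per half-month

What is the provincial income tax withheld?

€1,530.66

Provincial Income Tax: taxable = €13,080.00
  €615.04 + 14.58% × (€13,080.00 − €6,800.00) = €615.04 + 14.58% × €6,280.00 = €1,530.66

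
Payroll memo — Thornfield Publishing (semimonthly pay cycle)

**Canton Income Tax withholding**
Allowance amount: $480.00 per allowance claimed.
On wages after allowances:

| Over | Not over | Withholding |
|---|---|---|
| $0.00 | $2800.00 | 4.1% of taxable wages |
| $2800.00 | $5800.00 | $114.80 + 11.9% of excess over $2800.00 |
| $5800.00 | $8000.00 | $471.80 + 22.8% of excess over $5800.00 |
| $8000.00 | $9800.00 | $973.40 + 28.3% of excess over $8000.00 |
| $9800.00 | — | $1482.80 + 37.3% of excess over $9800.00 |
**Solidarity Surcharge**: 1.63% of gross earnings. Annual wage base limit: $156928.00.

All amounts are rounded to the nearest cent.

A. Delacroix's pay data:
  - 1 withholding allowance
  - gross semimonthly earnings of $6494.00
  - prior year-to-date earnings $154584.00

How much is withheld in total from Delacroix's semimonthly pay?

Canton Income Tax: taxable = $6494.00 − 1×$480.00 = $6014.00
  $471.80 + 22.8% × ($6014.00 − $5800.00) = $471.80 + 22.8% × $214.00 = $520.59
Solidarity Surcharge: cap $156928.00 − YTD $154584.00 = $2344.00 subject; 1.63% × $2344.00 = $38.21
Total: $520.59 + $38.21 = $558.80

$558.80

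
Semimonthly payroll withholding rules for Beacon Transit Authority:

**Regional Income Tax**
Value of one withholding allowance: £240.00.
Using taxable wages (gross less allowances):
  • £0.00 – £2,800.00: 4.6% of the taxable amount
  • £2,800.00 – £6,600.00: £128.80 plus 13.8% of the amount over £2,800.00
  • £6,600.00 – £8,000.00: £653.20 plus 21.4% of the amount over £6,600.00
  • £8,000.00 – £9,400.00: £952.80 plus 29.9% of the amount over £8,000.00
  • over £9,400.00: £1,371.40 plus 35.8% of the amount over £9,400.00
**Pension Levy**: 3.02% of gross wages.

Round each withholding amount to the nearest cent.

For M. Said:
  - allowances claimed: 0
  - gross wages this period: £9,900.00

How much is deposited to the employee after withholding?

Regional Income Tax: taxable = £9,900.00
  £1,371.40 + 35.8% × (£9,900.00 − £9,400.00) = £1,371.40 + 35.8% × £500.00 = £1,550.40
Pension Levy: 3.02% × £9,900.00 = £298.98
Total withheld: £1,550.40 + £298.98 = £1,849.38
Net pay: £9,900.00 − £1,849.38 = £8,050.62

£8,050.62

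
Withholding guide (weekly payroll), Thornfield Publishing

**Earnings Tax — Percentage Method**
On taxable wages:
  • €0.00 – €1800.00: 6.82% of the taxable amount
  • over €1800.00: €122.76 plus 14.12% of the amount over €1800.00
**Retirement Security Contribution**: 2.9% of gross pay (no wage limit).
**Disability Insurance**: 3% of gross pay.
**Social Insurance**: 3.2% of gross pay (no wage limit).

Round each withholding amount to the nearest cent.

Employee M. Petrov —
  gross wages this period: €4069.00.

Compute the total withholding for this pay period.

€813.42

Earnings Tax: taxable = €4069.00
  €122.76 + 14.12% × (€4069.00 − €1800.00) = €122.76 + 14.12% × €2269.00 = €443.14
Retirement Security Contribution: 2.9% × €4069.00 = €118.00
Disability Insurance: 3% × €4069.00 = €122.07
Social Insurance: 3.2% × €4069.00 = €130.21
Total: €443.14 + €118.00 + €122.07 + €130.21 = €813.42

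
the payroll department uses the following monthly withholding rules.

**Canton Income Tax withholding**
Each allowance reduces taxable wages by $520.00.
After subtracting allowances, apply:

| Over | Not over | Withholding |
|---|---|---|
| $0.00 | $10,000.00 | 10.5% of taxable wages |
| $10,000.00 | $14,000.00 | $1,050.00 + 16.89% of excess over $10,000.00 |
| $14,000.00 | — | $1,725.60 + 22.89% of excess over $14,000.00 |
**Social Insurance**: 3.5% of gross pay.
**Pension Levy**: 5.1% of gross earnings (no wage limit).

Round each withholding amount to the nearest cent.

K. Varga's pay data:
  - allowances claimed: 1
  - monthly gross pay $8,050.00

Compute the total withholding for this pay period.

Canton Income Tax: taxable = $8,050.00 − 1×$520.00 = $7,530.00
  10.5% × $7,530.00 = $790.65
Social Insurance: 3.5% × $8,050.00 = $281.75
Pension Levy: 5.1% × $8,050.00 = $410.55
Total: $790.65 + $281.75 + $410.55 = $1,482.95

$1,482.95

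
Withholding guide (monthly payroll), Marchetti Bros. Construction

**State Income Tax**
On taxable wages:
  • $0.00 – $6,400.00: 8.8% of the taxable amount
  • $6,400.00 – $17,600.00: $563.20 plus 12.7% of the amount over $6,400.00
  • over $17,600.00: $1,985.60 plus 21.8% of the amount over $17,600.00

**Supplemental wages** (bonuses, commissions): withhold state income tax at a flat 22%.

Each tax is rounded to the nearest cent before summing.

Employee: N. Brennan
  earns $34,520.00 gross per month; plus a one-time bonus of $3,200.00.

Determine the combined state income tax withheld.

State Income Tax: taxable = $34,520.00
  $1,985.60 + 21.8% × ($34,520.00 − $17,600.00) = $1,985.60 + 21.8% × $16,920.00 = $5,674.16
Supplemental (22% flat on bonus): 22% × $3,200.00 = $704.00
Total state income tax: $5,674.16 + $704.00 = $6,378.16

$6,378.16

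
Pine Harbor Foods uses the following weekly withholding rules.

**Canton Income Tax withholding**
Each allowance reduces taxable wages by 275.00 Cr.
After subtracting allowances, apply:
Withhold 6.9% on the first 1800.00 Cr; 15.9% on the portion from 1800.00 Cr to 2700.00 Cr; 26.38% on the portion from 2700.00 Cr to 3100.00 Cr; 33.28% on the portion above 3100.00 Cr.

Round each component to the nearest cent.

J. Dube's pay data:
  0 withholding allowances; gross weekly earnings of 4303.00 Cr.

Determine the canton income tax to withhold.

Canton Income Tax: taxable = 4303.00 Cr
  372.82 Cr + 33.28% × (4303.00 Cr − 3100.00 Cr) = 372.82 Cr + 33.28% × 1203.00 Cr = 773.18 Cr

773.18 Cr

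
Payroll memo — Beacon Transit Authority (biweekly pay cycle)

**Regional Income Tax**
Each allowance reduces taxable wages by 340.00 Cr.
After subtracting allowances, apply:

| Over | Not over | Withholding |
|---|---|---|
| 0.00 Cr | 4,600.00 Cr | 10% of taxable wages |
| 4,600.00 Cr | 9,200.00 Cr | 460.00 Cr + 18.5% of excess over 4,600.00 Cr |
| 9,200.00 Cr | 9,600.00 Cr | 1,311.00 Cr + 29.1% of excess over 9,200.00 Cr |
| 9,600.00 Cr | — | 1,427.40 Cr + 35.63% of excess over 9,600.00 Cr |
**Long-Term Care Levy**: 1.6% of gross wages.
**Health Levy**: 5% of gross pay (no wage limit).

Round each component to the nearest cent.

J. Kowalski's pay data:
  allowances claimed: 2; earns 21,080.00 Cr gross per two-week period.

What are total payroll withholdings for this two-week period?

Regional Income Tax: taxable = 21,080.00 Cr − 2×340.00 Cr = 20,400.00 Cr
  1,427.40 Cr + 35.63% × (20,400.00 Cr − 9,600.00 Cr) = 1,427.40 Cr + 35.63% × 10,800.00 Cr = 5,275.44 Cr
Long-Term Care Levy: 1.6% × 21,080.00 Cr = 337.28 Cr
Health Levy: 5% × 21,080.00 Cr = 1,054.00 Cr
Total: 5,275.44 Cr + 337.28 Cr + 1,054.00 Cr = 6,666.72 Cr

6,666.72 Cr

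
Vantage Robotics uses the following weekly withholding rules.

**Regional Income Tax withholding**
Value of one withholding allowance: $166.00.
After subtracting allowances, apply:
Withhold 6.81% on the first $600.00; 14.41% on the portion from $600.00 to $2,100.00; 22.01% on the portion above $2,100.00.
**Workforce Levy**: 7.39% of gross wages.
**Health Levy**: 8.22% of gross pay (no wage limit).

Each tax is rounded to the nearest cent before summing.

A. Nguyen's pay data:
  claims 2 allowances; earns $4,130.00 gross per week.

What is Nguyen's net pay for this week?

Regional Income Tax: taxable = $4,130.00 − 2×$166.00 = $3,798.00
  $257.01 + 22.01% × ($3,798.00 − $2,100.00) = $257.01 + 22.01% × $1,698.00 = $630.74
Workforce Levy: 7.39% × $4,130.00 = $305.21
Health Levy: 8.22% × $4,130.00 = $339.49
Total withheld: $630.74 + $305.21 + $339.49 = $1,275.44
Net pay: $4,130.00 − $1,275.44 = $2,854.56

$2,854.56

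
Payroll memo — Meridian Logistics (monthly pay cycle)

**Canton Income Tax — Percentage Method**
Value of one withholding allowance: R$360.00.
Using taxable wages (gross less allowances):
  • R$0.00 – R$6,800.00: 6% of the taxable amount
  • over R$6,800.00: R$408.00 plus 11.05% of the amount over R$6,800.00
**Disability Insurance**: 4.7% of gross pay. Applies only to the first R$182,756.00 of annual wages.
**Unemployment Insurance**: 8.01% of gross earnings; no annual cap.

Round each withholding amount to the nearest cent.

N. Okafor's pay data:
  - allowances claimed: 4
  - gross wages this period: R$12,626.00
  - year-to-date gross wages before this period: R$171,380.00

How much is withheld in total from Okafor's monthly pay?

R$2,438.66

Canton Income Tax: taxable = R$12,626.00 − 4×R$360.00 = R$11,186.00
  R$408.00 + 11.05% × (R$11,186.00 − R$6,800.00) = R$408.00 + 11.05% × R$4,386.00 = R$892.65
Disability Insurance: cap R$182,756.00 − YTD R$171,380.00 = R$11,376.00 subject; 4.7% × R$11,376.00 = R$534.67
Unemployment Insurance: 8.01% × R$12,626.00 = R$1,011.34
Total: R$892.65 + R$534.67 + R$1,011.34 = R$2,438.66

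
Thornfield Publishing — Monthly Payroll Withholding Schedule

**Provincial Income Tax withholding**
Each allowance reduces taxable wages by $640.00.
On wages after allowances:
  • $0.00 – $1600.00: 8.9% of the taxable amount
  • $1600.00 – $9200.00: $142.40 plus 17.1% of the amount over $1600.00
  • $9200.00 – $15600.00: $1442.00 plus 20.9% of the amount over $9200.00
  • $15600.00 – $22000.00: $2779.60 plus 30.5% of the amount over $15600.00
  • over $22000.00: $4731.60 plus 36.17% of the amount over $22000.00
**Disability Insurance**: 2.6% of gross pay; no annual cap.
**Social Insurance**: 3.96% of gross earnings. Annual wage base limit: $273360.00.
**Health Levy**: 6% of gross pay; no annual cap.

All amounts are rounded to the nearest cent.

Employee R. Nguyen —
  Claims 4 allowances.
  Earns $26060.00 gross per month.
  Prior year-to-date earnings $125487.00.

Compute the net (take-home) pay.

$17512.71

Provincial Income Tax: taxable = $26060.00 − 4×$640.00 = $23500.00
  $4731.60 + 36.17% × ($23500.00 − $22000.00) = $4731.60 + 36.17% × $1500.00 = $5274.15
Disability Insurance: 2.6% × $26060.00 = $677.56
Social Insurance: 3.96% × $26060.00 = $1031.98
Health Levy: 6% × $26060.00 = $1563.60
Total withheld: $5274.15 + $677.56 + $1031.98 + $1563.60 = $8547.29
Net pay: $26060.00 − $8547.29 = $17512.71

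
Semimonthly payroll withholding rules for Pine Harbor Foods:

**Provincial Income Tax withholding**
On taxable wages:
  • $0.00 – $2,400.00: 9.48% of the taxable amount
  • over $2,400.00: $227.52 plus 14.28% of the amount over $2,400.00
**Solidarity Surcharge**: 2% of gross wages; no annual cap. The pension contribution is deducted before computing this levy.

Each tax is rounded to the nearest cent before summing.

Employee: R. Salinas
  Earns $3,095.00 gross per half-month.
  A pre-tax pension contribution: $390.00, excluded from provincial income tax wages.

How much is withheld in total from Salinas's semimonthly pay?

Provincial Income Tax: taxable = $3,095.00 − $390.00 = $2,705.00
  $227.52 + 14.28% × ($2,705.00 − $2,400.00) = $227.52 + 14.28% × $305.00 = $271.07
Solidarity Surcharge: 2% × $2,705.00 = $54.10
Total: $271.07 + $54.10 = $325.17

$325.17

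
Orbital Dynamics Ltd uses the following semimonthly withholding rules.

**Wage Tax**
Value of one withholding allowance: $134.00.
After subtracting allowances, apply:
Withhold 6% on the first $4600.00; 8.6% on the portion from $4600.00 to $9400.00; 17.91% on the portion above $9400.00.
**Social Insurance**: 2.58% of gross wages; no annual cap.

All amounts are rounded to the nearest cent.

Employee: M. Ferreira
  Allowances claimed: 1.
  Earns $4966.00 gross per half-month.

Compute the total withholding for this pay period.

Wage Tax: taxable = $4966.00 − 1×$134.00 = $4832.00
  $276.00 + 8.6% × ($4832.00 − $4600.00) = $276.00 + 8.6% × $232.00 = $295.95
Social Insurance: 2.58% × $4966.00 = $128.12
Total: $295.95 + $128.12 = $424.07

$424.07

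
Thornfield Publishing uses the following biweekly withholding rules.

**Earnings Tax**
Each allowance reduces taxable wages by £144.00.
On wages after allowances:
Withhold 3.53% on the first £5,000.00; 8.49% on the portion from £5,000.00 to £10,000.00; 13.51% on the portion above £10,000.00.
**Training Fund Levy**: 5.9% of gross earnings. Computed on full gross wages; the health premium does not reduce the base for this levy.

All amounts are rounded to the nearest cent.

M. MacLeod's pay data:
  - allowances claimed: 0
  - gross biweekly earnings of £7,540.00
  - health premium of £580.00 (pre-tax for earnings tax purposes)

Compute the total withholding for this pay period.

£787.76

Earnings Tax: taxable = £7,540.00 − £580.00 = £6,960.00
  £176.50 + 8.49% × (£6,960.00 − £5,000.00) = £176.50 + 8.49% × £1,960.00 = £342.90
Training Fund Levy: 5.9% × £7,540.00 = £444.86
Total: £342.90 + £444.86 = £787.76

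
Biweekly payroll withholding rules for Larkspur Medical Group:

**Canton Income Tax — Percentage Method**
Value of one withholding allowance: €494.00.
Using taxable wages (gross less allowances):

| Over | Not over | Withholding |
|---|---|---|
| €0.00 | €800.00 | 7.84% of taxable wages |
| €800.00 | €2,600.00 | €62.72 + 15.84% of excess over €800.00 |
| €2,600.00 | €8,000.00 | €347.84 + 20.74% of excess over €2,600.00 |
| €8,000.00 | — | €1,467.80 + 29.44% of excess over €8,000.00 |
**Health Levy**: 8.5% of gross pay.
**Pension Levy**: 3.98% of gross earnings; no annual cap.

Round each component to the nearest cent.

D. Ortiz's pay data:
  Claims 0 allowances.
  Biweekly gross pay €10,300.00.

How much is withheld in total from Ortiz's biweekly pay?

Canton Income Tax: taxable = €10,300.00
  €1,467.80 + 29.44% × (€10,300.00 − €8,000.00) = €1,467.80 + 29.44% × €2,300.00 = €2,144.92
Health Levy: 8.5% × €10,300.00 = €875.50
Pension Levy: 3.98% × €10,300.00 = €409.94
Total: €2,144.92 + €875.50 + €409.94 = €3,430.36

€3,430.36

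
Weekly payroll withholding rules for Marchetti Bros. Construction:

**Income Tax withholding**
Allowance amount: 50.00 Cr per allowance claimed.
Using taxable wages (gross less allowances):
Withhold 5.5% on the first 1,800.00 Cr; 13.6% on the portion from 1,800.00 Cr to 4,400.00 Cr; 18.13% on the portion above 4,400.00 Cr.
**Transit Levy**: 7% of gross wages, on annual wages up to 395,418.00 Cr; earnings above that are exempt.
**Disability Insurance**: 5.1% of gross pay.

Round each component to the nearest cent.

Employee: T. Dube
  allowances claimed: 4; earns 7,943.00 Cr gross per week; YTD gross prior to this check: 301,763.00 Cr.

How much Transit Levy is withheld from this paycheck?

Transit Levy: 7% × 7,943.00 Cr = 556.01 Cr

556.01 Cr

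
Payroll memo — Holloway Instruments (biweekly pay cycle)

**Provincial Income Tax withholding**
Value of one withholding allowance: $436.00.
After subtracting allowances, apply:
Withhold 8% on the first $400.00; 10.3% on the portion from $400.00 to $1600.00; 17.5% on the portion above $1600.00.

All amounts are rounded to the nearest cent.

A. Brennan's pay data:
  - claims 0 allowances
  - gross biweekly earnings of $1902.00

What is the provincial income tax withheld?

$208.45

Provincial Income Tax: taxable = $1902.00
  $155.60 + 17.5% × ($1902.00 − $1600.00) = $155.60 + 17.5% × $302.00 = $208.45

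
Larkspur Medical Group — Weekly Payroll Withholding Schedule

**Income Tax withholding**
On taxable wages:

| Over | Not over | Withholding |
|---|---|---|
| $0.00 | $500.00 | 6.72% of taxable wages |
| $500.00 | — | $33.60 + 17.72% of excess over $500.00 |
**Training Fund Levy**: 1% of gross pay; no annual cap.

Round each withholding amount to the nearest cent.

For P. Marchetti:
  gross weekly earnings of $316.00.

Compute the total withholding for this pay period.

$24.40

Income Tax: taxable = $316.00
  6.72% × $316.00 = $21.24
Training Fund Levy: 1% × $316.00 = $3.16
Total: $21.24 + $3.16 = $24.40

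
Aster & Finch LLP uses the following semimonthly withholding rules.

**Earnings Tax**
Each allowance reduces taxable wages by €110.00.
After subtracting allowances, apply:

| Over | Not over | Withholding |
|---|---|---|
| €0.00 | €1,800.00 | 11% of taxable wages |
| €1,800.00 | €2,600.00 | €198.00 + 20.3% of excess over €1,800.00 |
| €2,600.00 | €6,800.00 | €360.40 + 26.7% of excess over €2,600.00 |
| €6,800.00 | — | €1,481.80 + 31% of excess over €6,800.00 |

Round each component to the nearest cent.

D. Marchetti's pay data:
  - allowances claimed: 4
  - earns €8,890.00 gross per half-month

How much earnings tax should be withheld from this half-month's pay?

€1,993.30

Earnings Tax: taxable = €8,890.00 − 4×€110.00 = €8,450.00
  €1,481.80 + 31% × (€8,450.00 − €6,800.00) = €1,481.80 + 31% × €1,650.00 = €1,993.30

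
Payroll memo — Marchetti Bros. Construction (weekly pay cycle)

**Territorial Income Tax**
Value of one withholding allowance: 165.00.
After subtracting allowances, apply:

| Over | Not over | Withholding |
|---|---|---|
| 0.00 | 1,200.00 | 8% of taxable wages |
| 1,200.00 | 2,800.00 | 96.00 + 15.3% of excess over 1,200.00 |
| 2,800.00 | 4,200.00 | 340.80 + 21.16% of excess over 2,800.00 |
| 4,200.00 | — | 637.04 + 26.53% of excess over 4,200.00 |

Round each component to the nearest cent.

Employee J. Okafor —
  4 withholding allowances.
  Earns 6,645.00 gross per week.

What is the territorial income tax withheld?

1,110.60

Territorial Income Tax: taxable = 6,645.00 − 4×165.00 = 5,985.00
  637.04 + 26.53% × (5,985.00 − 4,200.00) = 637.04 + 26.53% × 1,785.00 = 1,110.60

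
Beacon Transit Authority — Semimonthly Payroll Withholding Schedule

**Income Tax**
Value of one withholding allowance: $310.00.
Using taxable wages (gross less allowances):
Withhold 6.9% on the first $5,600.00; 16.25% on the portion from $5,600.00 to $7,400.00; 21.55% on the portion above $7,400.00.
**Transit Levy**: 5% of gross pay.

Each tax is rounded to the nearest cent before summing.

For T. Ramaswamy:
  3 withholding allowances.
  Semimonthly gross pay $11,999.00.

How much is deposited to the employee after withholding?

$9,929.48

Income Tax: taxable = $11,999.00 − 3×$310.00 = $11,069.00
  $678.90 + 21.55% × ($11,069.00 − $7,400.00) = $678.90 + 21.55% × $3,669.00 = $1,469.57
Transit Levy: 5% × $11,999.00 = $599.95
Total withheld: $1,469.57 + $599.95 = $2,069.52
Net pay: $11,999.00 − $2,069.52 = $9,929.48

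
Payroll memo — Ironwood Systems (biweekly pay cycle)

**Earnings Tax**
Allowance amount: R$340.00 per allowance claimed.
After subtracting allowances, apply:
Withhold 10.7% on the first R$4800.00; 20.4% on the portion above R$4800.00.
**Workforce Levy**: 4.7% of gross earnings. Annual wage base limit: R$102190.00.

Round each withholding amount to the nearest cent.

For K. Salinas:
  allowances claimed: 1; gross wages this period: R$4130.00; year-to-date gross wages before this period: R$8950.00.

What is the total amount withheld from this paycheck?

R$599.64

Earnings Tax: taxable = R$4130.00 − 1×R$340.00 = R$3790.00
  10.7% × R$3790.00 = R$405.53
Workforce Levy: 4.7% × R$4130.00 = R$194.11
Total: R$405.53 + R$194.11 = R$599.64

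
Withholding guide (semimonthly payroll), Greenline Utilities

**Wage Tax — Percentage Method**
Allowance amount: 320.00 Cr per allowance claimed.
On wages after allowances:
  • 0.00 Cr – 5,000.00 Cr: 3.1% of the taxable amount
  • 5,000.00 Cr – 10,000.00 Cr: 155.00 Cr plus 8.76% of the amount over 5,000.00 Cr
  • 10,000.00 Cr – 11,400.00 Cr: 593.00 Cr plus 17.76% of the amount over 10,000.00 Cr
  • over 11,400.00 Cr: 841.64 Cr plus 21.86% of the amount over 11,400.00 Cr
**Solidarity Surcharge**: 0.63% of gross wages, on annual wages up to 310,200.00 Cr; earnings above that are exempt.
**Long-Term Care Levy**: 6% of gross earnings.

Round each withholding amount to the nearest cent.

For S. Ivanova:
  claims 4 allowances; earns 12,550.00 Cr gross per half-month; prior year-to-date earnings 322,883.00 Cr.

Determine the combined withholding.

Wage Tax: taxable = 12,550.00 Cr − 4×320.00 Cr = 11,270.00 Cr
  593.00 Cr + 17.76% × (11,270.00 Cr − 10,000.00 Cr) = 593.00 Cr + 17.76% × 1,270.00 Cr = 818.55 Cr
Solidarity Surcharge: YTD 322,883.00 Cr ≥ cap 310,200.00 Cr → 0.00 Cr
Long-Term Care Levy: 6% × 12,550.00 Cr = 753.00 Cr
Total: 818.55 Cr + 0.00 Cr + 753.00 Cr = 1,571.55 Cr

1,571.55 Cr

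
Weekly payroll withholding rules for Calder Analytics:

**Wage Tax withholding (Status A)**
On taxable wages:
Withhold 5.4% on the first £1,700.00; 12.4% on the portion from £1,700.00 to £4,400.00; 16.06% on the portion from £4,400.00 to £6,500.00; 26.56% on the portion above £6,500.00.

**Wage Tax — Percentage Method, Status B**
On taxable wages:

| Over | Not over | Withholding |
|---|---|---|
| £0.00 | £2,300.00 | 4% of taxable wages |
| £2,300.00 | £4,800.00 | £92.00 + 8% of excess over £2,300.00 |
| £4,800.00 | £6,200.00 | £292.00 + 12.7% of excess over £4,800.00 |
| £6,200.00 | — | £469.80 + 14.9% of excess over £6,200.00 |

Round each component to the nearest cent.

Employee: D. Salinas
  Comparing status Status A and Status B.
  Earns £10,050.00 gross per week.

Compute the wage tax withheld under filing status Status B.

£1,043.45

Wage Tax (Status B): taxable = £10,050.00
  £469.80 + 14.9% × (£10,050.00 − £6,200.00) = £469.80 + 14.9% × £3,850.00 = £1,043.45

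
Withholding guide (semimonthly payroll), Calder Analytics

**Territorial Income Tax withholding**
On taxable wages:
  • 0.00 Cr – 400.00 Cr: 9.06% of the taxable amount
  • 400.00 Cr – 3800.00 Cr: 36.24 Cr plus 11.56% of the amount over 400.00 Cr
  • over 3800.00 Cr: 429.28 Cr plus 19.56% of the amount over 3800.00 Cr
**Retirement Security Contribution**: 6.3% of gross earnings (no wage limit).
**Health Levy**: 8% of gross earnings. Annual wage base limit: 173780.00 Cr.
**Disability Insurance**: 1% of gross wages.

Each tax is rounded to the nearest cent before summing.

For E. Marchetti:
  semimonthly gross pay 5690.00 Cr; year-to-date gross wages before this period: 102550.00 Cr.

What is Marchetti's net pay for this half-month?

Territorial Income Tax: taxable = 5690.00 Cr
  429.28 Cr + 19.56% × (5690.00 Cr − 3800.00 Cr) = 429.28 Cr + 19.56% × 1890.00 Cr = 798.96 Cr
Retirement Security Contribution: 6.3% × 5690.00 Cr = 358.47 Cr
Health Levy: 8% × 5690.00 Cr = 455.20 Cr
Disability Insurance: 1% × 5690.00 Cr = 56.90 Cr
Total withheld: 798.96 Cr + 358.47 Cr + 455.20 Cr + 56.90 Cr = 1669.53 Cr
Net pay: 5690.00 Cr − 1669.53 Cr = 4020.47 Cr

4020.47 Cr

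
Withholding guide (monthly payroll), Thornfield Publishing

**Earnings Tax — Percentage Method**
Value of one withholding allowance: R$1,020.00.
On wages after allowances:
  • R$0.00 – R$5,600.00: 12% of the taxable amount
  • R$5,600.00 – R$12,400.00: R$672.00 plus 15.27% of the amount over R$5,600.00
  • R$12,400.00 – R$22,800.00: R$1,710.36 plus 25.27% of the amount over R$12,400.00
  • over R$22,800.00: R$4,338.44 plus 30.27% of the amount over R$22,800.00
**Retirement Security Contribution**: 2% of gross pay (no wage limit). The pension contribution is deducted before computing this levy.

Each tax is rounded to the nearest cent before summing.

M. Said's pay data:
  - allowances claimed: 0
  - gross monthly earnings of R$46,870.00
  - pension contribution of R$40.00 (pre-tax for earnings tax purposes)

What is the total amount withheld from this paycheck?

R$12,548.92

Earnings Tax: taxable = R$46,870.00 − R$40.00 = R$46,830.00
  R$4,338.44 + 30.27% × (R$46,830.00 − R$22,800.00) = R$4,338.44 + 30.27% × R$24,030.00 = R$11,612.32
Retirement Security Contribution: 2% × R$46,830.00 = R$936.60
Total: R$11,612.32 + R$936.60 = R$12,548.92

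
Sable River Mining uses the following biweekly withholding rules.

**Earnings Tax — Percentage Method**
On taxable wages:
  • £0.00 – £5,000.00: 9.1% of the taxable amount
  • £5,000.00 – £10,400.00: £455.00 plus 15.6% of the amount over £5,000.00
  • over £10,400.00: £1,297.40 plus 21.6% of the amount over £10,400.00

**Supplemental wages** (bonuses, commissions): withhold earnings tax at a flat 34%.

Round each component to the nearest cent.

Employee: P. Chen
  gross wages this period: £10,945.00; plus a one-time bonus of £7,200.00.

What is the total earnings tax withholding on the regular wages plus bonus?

£3,863.12

Earnings Tax: taxable = £10,945.00
  £1,297.40 + 21.6% × (£10,945.00 − £10,400.00) = £1,297.40 + 21.6% × £545.00 = £1,415.12
Supplemental (34% flat on bonus): 34% × £7,200.00 = £2,448.00
Total earnings tax: £1,415.12 + £2,448.00 = £3,863.12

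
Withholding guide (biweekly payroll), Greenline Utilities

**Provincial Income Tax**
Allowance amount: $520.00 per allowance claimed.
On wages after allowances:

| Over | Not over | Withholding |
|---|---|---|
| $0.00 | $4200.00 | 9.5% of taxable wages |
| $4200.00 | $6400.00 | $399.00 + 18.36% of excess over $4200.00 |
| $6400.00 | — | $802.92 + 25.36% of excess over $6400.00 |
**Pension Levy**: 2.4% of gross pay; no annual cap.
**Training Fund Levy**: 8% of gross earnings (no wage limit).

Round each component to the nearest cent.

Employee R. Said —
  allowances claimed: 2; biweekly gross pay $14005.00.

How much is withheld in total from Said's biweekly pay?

$3924.32

Provincial Income Tax: taxable = $14005.00 − 2×$520.00 = $12965.00
  $802.92 + 25.36% × ($12965.00 − $6400.00) = $802.92 + 25.36% × $6565.00 = $2467.80
Pension Levy: 2.4% × $14005.00 = $336.12
Training Fund Levy: 8% × $14005.00 = $1120.40
Total: $2467.80 + $336.12 + $1120.40 = $3924.32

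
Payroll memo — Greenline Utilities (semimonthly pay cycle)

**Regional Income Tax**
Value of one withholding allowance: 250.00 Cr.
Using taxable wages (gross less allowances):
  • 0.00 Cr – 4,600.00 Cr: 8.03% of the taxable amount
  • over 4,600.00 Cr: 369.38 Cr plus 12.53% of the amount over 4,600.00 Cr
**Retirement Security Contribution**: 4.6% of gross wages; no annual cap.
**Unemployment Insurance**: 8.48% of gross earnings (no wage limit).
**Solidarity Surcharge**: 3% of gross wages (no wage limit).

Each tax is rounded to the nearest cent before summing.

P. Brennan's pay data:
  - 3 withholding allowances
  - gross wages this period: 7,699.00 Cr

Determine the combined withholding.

Regional Income Tax: taxable = 7,699.00 Cr − 3×250.00 Cr = 6,949.00 Cr
  369.38 Cr + 12.53% × (6,949.00 Cr − 4,600.00 Cr) = 369.38 Cr + 12.53% × 2,349.00 Cr = 663.71 Cr
Retirement Security Contribution: 4.6% × 7,699.00 Cr = 354.15 Cr
Unemployment Insurance: 8.48% × 7,699.00 Cr = 652.88 Cr
Solidarity Surcharge: 3% × 7,699.00 Cr = 230.97 Cr
Total: 663.71 Cr + 354.15 Cr + 652.88 Cr + 230.97 Cr = 1,901.71 Cr

1,901.71 Cr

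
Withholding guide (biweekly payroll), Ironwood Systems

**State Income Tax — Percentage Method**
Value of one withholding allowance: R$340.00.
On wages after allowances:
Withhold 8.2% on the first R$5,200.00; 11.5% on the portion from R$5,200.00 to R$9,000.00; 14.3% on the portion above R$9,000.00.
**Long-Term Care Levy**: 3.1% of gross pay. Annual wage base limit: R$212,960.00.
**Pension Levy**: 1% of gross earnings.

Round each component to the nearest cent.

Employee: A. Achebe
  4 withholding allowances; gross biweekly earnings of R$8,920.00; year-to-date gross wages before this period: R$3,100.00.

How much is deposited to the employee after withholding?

R$7,856.48

State Income Tax: taxable = R$8,920.00 − 4×R$340.00 = R$7,560.00
  R$426.40 + 11.5% × (R$7,560.00 − R$5,200.00) = R$426.40 + 11.5% × R$2,360.00 = R$697.80
Long-Term Care Levy: 3.1% × R$8,920.00 = R$276.52
Pension Levy: 1% × R$8,920.00 = R$89.20
Total withheld: R$697.80 + R$276.52 + R$89.20 = R$1,063.52
Net pay: R$8,920.00 − R$1,063.52 = R$7,856.48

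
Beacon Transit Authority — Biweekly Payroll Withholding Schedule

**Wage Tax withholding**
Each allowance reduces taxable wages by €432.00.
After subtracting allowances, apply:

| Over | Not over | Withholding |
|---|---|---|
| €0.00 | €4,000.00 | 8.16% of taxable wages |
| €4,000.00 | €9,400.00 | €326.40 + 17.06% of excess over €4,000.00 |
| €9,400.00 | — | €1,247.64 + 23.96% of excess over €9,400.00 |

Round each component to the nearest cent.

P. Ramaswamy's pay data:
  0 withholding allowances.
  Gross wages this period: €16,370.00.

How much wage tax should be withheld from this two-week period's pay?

€2,917.65

Wage Tax: taxable = €16,370.00
  €1,247.64 + 23.96% × (€16,370.00 − €9,400.00) = €1,247.64 + 23.96% × €6,970.00 = €2,917.65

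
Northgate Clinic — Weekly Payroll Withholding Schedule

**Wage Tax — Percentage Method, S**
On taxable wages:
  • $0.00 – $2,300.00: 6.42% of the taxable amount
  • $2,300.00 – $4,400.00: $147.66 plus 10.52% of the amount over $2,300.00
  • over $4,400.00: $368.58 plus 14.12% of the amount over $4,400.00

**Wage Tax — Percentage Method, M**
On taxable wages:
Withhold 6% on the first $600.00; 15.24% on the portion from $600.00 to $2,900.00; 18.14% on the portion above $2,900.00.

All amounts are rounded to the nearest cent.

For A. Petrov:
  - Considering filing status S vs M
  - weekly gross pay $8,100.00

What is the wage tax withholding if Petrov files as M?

Wage Tax (M): taxable = $8,100.00
  $386.52 + 18.14% × ($8,100.00 − $2,900.00) = $386.52 + 18.14% × $5,200.00 = $1,329.80

$1,329.80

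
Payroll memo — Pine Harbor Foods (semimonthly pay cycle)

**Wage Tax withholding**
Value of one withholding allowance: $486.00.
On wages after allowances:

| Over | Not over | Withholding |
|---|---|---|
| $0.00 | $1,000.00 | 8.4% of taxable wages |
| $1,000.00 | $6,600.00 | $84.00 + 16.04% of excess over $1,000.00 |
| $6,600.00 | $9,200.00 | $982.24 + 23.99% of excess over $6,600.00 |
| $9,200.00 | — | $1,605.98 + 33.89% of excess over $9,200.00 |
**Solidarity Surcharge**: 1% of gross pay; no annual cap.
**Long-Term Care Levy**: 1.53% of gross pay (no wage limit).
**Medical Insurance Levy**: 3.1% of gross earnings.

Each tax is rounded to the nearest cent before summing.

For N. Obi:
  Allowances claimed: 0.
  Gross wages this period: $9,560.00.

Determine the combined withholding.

Wage Tax: taxable = $9,560.00
  $1,605.98 + 33.89% × ($9,560.00 − $9,200.00) = $1,605.98 + 33.89% × $360.00 = $1,727.98
Solidarity Surcharge: 1% × $9,560.00 = $95.60
Long-Term Care Levy: 1.53% × $9,560.00 = $146.27
Medical Insurance Levy: 3.1% × $9,560.00 = $296.36
Total: $1,727.98 + $95.60 + $146.27 + $296.36 = $2,266.21

$2,266.21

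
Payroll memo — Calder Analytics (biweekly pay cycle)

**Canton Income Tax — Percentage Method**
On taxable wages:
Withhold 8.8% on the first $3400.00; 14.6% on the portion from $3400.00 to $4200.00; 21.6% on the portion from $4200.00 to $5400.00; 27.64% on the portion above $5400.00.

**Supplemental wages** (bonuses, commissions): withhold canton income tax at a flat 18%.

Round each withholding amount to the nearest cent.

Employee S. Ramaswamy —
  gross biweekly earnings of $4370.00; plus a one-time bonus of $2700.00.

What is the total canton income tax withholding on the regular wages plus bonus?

Canton Income Tax: taxable = $4370.00
  $416.00 + 21.6% × ($4370.00 − $4200.00) = $416.00 + 21.6% × $170.00 = $452.72
Supplemental (18% flat on bonus): 18% × $2700.00 = $486.00
Total canton income tax: $452.72 + $486.00 = $938.72

$938.72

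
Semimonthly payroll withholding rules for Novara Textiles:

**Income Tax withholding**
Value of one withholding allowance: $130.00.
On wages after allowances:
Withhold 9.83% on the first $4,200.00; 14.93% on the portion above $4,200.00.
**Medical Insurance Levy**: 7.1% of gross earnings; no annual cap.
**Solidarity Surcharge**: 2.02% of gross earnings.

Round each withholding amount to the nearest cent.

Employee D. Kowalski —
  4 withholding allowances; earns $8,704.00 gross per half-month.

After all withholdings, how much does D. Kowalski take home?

$6,902.53

Income Tax: taxable = $8,704.00 − 4×$130.00 = $8,184.00
  $412.86 + 14.93% × ($8,184.00 − $4,200.00) = $412.86 + 14.93% × $3,984.00 = $1,007.67
Medical Insurance Levy: 7.1% × $8,704.00 = $617.98
Solidarity Surcharge: 2.02% × $8,704.00 = $175.82
Total withheld: $1,007.67 + $617.98 + $175.82 = $1,801.47
Net pay: $8,704.00 − $1,801.47 = $6,902.53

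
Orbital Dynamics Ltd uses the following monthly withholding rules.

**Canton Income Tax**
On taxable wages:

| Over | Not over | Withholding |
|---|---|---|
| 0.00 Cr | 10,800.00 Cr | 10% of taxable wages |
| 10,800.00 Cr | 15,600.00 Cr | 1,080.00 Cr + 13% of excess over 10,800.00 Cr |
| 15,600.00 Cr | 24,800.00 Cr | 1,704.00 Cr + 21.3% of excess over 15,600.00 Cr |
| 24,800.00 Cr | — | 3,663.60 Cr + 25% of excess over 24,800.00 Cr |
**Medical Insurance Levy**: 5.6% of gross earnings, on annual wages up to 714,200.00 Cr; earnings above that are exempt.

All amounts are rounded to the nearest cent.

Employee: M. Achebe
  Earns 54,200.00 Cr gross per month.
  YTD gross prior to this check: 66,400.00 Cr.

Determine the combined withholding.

Canton Income Tax: taxable = 54,200.00 Cr
  3,663.60 Cr + 25% × (54,200.00 Cr − 24,800.00 Cr) = 3,663.60 Cr + 25% × 29,400.00 Cr = 11,013.60 Cr
Medical Insurance Levy: 5.6% × 54,200.00 Cr = 3,035.20 Cr
Total: 11,013.60 Cr + 3,035.20 Cr = 14,048.80 Cr

14,048.80 Cr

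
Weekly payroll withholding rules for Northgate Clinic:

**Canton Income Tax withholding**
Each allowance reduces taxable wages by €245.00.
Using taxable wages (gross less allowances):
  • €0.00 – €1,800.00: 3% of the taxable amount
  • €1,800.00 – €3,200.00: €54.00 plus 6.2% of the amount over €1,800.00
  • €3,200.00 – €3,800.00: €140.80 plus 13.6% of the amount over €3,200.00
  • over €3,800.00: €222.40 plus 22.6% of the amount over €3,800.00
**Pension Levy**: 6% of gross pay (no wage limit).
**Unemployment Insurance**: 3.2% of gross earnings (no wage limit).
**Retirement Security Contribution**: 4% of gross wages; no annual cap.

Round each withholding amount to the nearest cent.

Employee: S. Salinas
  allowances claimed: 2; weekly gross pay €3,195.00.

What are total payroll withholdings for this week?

€531.85

Canton Income Tax: taxable = €3,195.00 − 2×€245.00 = €2,705.00
  €54.00 + 6.2% × (€2,705.00 − €1,800.00) = €54.00 + 6.2% × €905.00 = €110.11
Pension Levy: 6% × €3,195.00 = €191.70
Unemployment Insurance: 3.2% × €3,195.00 = €102.24
Retirement Security Contribution: 4% × €3,195.00 = €127.80
Total: €110.11 + €191.70 + €102.24 + €127.80 = €531.85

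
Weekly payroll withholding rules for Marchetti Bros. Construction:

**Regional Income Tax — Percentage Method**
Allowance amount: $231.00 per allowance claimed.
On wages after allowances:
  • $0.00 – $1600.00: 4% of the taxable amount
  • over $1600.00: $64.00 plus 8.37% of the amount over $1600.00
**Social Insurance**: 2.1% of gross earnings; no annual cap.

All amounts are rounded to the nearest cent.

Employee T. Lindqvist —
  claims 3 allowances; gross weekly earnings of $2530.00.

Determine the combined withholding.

$136.97

Regional Income Tax: taxable = $2530.00 − 3×$231.00 = $1837.00
  $64.00 + 8.37% × ($1837.00 − $1600.00) = $64.00 + 8.37% × $237.00 = $83.84
Social Insurance: 2.1% × $2530.00 = $53.13
Total: $83.84 + $53.13 = $136.97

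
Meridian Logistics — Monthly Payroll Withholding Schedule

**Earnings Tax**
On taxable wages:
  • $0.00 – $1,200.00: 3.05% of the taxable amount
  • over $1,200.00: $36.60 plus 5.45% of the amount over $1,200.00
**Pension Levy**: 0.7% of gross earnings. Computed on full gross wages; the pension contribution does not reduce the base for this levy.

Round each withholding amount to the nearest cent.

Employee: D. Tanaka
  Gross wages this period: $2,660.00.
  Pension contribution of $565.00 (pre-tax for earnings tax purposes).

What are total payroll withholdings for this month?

$104.00

Earnings Tax: taxable = $2,660.00 − $565.00 = $2,095.00
  $36.60 + 5.45% × ($2,095.00 − $1,200.00) = $36.60 + 5.45% × $895.00 = $85.38
Pension Levy: 0.7% × $2,660.00 = $18.62
Total: $85.38 + $18.62 = $104.00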